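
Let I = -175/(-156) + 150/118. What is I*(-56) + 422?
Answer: 662672/2301 ≈ 287.99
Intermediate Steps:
I = 22025/9204 (I = -175*(-1/156) + 150*(1/118) = 175/156 + 75/59 = 22025/9204 ≈ 2.3930)
I*(-56) + 422 = (22025/9204)*(-56) + 422 = -308350/2301 + 422 = 662672/2301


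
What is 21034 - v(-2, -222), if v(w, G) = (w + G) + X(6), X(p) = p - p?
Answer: 21258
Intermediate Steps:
X(p) = 0
v(w, G) = G + w (v(w, G) = (w + G) + 0 = (G + w) + 0 = G + w)
21034 - v(-2, -222) = 21034 - (-222 - 2) = 21034 - 1*(-224) = 21034 + 224 = 21258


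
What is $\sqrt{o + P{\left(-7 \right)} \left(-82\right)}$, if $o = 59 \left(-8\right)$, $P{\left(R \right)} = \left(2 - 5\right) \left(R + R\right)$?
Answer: $2 i \sqrt{979} \approx 62.578 i$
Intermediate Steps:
$P{\left(R \right)} = - 6 R$ ($P{\left(R \right)} = - 3 \cdot 2 R = - 6 R$)
$o = -472$
$\sqrt{o + P{\left(-7 \right)} \left(-82\right)} = \sqrt{-472 + \left(-6\right) \left(-7\right) \left(-82\right)} = \sqrt{-472 + 42 \left(-82\right)} = \sqrt{-472 - 3444} = \sqrt{-3916} = 2 i \sqrt{979}$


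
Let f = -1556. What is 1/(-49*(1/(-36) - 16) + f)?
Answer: -36/27743 ≈ -0.0012976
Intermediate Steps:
1/(-49*(1/(-36) - 16) + f) = 1/(-49*(1/(-36) - 16) - 1556) = 1/(-49*(-1/36 - 16) - 1556) = 1/(-49*(-577/36) - 1556) = 1/(28273/36 - 1556) = 1/(-27743/36) = -36/27743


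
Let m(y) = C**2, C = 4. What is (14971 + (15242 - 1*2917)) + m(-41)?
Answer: 27312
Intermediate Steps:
m(y) = 16 (m(y) = 4**2 = 16)
(14971 + (15242 - 1*2917)) + m(-41) = (14971 + (15242 - 1*2917)) + 16 = (14971 + (15242 - 2917)) + 16 = (14971 + 12325) + 16 = 27296 + 16 = 27312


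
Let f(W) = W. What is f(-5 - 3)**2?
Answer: 64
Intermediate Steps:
f(-5 - 3)**2 = (-5 - 3)**2 = (-8)**2 = 64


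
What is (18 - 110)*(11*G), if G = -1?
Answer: 1012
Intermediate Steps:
(18 - 110)*(11*G) = (18 - 110)*(11*(-1)) = -92*(-11) = 1012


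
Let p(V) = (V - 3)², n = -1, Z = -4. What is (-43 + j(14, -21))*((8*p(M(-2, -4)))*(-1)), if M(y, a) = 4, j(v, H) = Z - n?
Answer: 368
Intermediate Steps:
j(v, H) = -3 (j(v, H) = -4 - 1*(-1) = -4 + 1 = -3)
p(V) = (-3 + V)²
(-43 + j(14, -21))*((8*p(M(-2, -4)))*(-1)) = (-43 - 3)*((8*(-3 + 4)²)*(-1)) = -46*8*1²*(-1) = -46*8*1*(-1) = -368*(-1) = -46*(-8) = 368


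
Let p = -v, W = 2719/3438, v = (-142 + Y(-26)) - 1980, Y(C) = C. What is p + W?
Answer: 7387543/3438 ≈ 2148.8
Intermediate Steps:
v = -2148 (v = (-142 - 26) - 1980 = -168 - 1980 = -2148)
W = 2719/3438 (W = 2719*(1/3438) = 2719/3438 ≈ 0.79087)
p = 2148 (p = -1*(-2148) = 2148)
p + W = 2148 + 2719/3438 = 7387543/3438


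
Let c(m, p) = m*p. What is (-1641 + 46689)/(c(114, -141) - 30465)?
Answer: -15016/15513 ≈ -0.96796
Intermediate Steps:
(-1641 + 46689)/(c(114, -141) - 30465) = (-1641 + 46689)/(114*(-141) - 30465) = 45048/(-16074 - 30465) = 45048/(-46539) = 45048*(-1/46539) = -15016/15513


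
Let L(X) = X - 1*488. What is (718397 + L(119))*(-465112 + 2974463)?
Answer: 1801784279828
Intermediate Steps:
L(X) = -488 + X (L(X) = X - 488 = -488 + X)
(718397 + L(119))*(-465112 + 2974463) = (718397 + (-488 + 119))*(-465112 + 2974463) = (718397 - 369)*2509351 = 718028*2509351 = 1801784279828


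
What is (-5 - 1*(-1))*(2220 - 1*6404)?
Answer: 16736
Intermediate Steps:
(-5 - 1*(-1))*(2220 - 1*6404) = (-5 + 1)*(2220 - 6404) = -4*(-4184) = 16736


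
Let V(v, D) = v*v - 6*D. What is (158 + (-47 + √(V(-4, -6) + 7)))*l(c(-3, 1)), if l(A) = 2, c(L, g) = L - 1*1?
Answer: 222 + 2*√59 ≈ 237.36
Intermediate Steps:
V(v, D) = v² - 6*D
c(L, g) = -1 + L (c(L, g) = L - 1 = -1 + L)
(158 + (-47 + √(V(-4, -6) + 7)))*l(c(-3, 1)) = (158 + (-47 + √(((-4)² - 6*(-6)) + 7)))*2 = (158 + (-47 + √((16 + 36) + 7)))*2 = (158 + (-47 + √(52 + 7)))*2 = (158 + (-47 + √59))*2 = (111 + √59)*2 = 222 + 2*√59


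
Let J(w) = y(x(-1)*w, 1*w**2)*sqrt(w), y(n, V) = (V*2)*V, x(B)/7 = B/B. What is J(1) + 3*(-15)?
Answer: -43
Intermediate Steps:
x(B) = 7 (x(B) = 7*(B/B) = 7*1 = 7)
y(n, V) = 2*V**2 (y(n, V) = (2*V)*V = 2*V**2)
J(w) = 2*w**(9/2) (J(w) = (2*(1*w**2)**2)*sqrt(w) = (2*(w**2)**2)*sqrt(w) = (2*w**4)*sqrt(w) = 2*w**(9/2))
J(1) + 3*(-15) = 2*1**(9/2) + 3*(-15) = 2*1 - 45 = 2 - 45 = -43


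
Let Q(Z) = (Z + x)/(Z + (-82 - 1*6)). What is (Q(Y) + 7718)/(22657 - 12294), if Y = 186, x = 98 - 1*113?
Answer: 756535/1015574 ≈ 0.74493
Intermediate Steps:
x = -15 (x = 98 - 113 = -15)
Q(Z) = (-15 + Z)/(-88 + Z) (Q(Z) = (Z - 15)/(Z + (-82 - 1*6)) = (-15 + Z)/(Z + (-82 - 6)) = (-15 + Z)/(Z - 88) = (-15 + Z)/(-88 + Z))
(Q(Y) + 7718)/(22657 - 12294) = ((-15 + 186)/(-88 + 186) + 7718)/(22657 - 12294) = (171/98 + 7718)/10363 = ((1/98)*171 + 7718)*(1/10363) = (171/98 + 7718)*(1/10363) = (756535/98)*(1/10363) = 756535/1015574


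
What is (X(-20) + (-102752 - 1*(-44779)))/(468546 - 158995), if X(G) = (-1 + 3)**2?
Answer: -57969/309551 ≈ -0.18727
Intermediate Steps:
X(G) = 4 (X(G) = 2**2 = 4)
(X(-20) + (-102752 - 1*(-44779)))/(468546 - 158995) = (4 + (-102752 - 1*(-44779)))/(468546 - 158995) = (4 + (-102752 + 44779))/309551 = (4 - 57973)*(1/309551) = -57969*1/309551 = -57969/309551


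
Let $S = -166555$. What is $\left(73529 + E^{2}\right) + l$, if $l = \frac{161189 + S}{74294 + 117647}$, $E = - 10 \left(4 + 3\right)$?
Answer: $\frac{15053735323}{191941} \approx 78429.0$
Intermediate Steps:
$E = -70$ ($E = \left(-10\right) 7 = -70$)
$l = - \frac{5366}{191941}$ ($l = \frac{161189 - 166555}{74294 + 117647} = - \frac{5366}{191941} \approx -0.027957$)
$\left(73529 + E^{2}\right) + l = \left(73529 + \left(-70\right)^{2}\right) - \frac{5366}{191941} = \left(73529 + 4900\right) - \frac{5366}{191941} = 78429 - \frac{5366}{191941} = \frac{15053735323}{191941}$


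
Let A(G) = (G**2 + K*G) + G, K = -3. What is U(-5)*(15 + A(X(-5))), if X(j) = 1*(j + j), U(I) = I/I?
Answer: 135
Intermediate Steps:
U(I) = 1
X(j) = 2*j (X(j) = 1*(2*j) = 2*j)
A(G) = G**2 - 2*G (A(G) = (G**2 - 3*G) + G = G**2 - 2*G)
U(-5)*(15 + A(X(-5))) = 1*(15 + (2*(-5))*(-2 + 2*(-5))) = 1*(15 - 10*(-2 - 10)) = 1*(15 - 10*(-12)) = 1*(15 + 120) = 1*135 = 135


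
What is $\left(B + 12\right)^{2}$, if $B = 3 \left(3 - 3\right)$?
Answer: $144$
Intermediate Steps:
$B = 0$ ($B = 3 \cdot 0 = 0$)
$\left(B + 12\right)^{2} = \left(0 + 12\right)^{2} = 12^{2} = 144$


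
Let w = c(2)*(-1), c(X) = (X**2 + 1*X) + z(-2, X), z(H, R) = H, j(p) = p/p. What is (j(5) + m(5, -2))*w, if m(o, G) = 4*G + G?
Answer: 36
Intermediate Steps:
j(p) = 1
m(o, G) = 5*G
c(X) = -2 + X + X**2 (c(X) = (X**2 + 1*X) - 2 = (X**2 + X) - 2 = (X + X**2) - 2 = -2 + X + X**2)
w = -4 (w = (-2 + 2 + 2**2)*(-1) = (-2 + 2 + 4)*(-1) = 4*(-1) = -4)
(j(5) + m(5, -2))*w = (1 + 5*(-2))*(-4) = (1 - 10)*(-4) = -9*(-4) = 36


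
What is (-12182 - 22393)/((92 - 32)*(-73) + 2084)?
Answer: 34575/2296 ≈ 15.059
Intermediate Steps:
(-12182 - 22393)/((92 - 32)*(-73) + 2084) = -34575/(60*(-73) + 2084) = -34575/(-4380 + 2084) = -34575/(-2296) = -34575*(-1/2296) = 34575/2296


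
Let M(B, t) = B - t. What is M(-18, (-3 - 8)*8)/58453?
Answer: 70/58453 ≈ 0.0011975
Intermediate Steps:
M(-18, (-3 - 8)*8)/58453 = (-18 - (-3 - 8)*8)/58453 = (-18 - (-11)*8)*(1/58453) = (-18 - 1*(-88))*(1/58453) = (-18 + 88)*(1/58453) = 70*(1/58453) = 70/58453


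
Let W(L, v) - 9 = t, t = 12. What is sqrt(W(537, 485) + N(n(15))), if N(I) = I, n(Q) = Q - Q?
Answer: sqrt(21) ≈ 4.5826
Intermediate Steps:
n(Q) = 0
W(L, v) = 21 (W(L, v) = 9 + 12 = 21)
sqrt(W(537, 485) + N(n(15))) = sqrt(21 + 0) = sqrt(21)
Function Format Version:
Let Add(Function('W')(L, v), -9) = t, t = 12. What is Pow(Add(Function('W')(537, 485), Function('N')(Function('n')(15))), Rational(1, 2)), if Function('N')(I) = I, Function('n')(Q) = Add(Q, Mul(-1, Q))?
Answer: Pow(21, Rational(1, 2)) ≈ 4.5826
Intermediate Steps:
Function('n')(Q) = 0
Function('W')(L, v) = 21 (Function('W')(L, v) = Add(9, 12) = 21)
Pow(Add(Function('W')(537, 485), Function('N')(Function('n')(15))), Rational(1, 2)) = Pow(Add(21, 0), Rational(1, 2)) = Pow(21, Rational(1, 2))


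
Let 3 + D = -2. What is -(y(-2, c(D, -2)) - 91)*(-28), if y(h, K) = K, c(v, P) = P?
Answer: -2604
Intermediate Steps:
D = -5 (D = -3 - 2 = -5)
-(y(-2, c(D, -2)) - 91)*(-28) = -(-2 - 91)*(-28) = -(-93)*(-28) = -1*2604 = -2604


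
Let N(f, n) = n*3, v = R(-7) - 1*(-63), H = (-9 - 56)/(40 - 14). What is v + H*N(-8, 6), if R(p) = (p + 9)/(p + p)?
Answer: 125/7 ≈ 17.857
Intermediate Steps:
R(p) = (9 + p)/(2*p) (R(p) = (9 + p)/((2*p)) = (9 + p)*(1/(2*p)) = (9 + p)/(2*p))
H = -5/2 (H = -65/26 = -65*1/26 = -5/2 ≈ -2.5000)
v = 440/7 (v = (½)*(9 - 7)/(-7) - 1*(-63) = (½)*(-⅐)*2 + 63 = -⅐ + 63 = 440/7 ≈ 62.857)
N(f, n) = 3*n
v + H*N(-8, 6) = 440/7 - 15*6/2 = 440/7 - 5/2*18 = 440/7 - 45 = 125/7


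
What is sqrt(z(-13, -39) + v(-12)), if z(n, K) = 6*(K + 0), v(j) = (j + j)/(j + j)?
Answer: I*sqrt(233) ≈ 15.264*I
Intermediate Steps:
v(j) = 1 (v(j) = (2*j)/((2*j)) = (2*j)*(1/(2*j)) = 1)
z(n, K) = 6*K
sqrt(z(-13, -39) + v(-12)) = sqrt(6*(-39) + 1) = sqrt(-234 + 1) = sqrt(-233) = I*sqrt(233)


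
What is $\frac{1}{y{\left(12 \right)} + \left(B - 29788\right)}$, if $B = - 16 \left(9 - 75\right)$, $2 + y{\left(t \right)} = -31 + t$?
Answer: $- \frac{1}{28753} \approx -3.4779 \cdot 10^{-5}$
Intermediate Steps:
$y{\left(t \right)} = -33 + t$ ($y{\left(t \right)} = -2 + \left(-31 + t\right) = -33 + t$)
$B = 1056$ ($B = \left(-16\right) \left(-66\right) = 1056$)
$\frac{1}{y{\left(12 \right)} + \left(B - 29788\right)} = \frac{1}{\left(-33 + 12\right) + \left(1056 - 29788\right)} = \frac{1}{-21 - 28732} = \frac{1}{-28753} = - \frac{1}{28753}$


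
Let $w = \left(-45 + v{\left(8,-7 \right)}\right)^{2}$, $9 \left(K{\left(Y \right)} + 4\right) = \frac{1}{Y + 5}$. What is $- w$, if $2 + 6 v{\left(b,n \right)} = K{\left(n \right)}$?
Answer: $- \frac{24690961}{11664} \approx -2116.9$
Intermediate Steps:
$K{\left(Y \right)} = -4 + \frac{1}{9 \left(5 + Y\right)}$ ($K{\left(Y \right)} = -4 + \frac{1}{9 \left(Y + 5\right)} = -4 + \frac{1}{9 \left(5 + Y\right)}$)
$v{\left(b,n \right)} = - \frac{1}{3} + \frac{-179 - 36 n}{54 \left(5 + n\right)}$ ($v{\left(b,n \right)} = - \frac{1}{3} + \frac{\frac{1}{9} \frac{1}{5 + n} \left(-179 - 36 n\right)}{6} = - \frac{1}{3} + \frac{-179 - 36 n}{54 \left(5 + n\right)}$)
$w = \frac{24690961}{11664}$ ($w = \left(-45 + \frac{- \frac{269}{54} - -7}{5 - 7}\right)^{2} = \left(-45 + \frac{- \frac{269}{54} + 7}{-2}\right)^{2} = \left(-45 - \frac{109}{108}\right)^{2} = \left(- \frac{4969}{108}\right)^{2} = \frac{24690961}{11664} \approx 2116.9$)
$- w = \left(-1\right) \frac{24690961}{11664} = - \frac{24690961}{11664}$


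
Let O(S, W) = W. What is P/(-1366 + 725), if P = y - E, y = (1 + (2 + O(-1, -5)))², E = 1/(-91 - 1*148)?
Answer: -957/153199 ≈ -0.0062468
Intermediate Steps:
E = -1/239 (E = 1/(-91 - 148) = 1/(-239) = -1/239 ≈ -0.0041841)
y = 4 (y = (1 + (2 - 5))² = (1 - 3)² = (-2)² = 4)
P = 957/239 (P = 4 - 1*(-1/239) = 4 + 1/239 = 957/239 ≈ 4.0042)
P/(-1366 + 725) = (957/239)/(-1366 + 725) = (957/239)/(-641) = -1/641*957/239 = -957/153199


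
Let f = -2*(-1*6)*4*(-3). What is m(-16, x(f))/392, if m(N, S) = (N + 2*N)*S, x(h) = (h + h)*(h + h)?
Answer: -497664/49 ≈ -10156.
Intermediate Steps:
f = -144 (f = -(-12)*4*(-3) = -2*(-24)*(-3) = 48*(-3) = -144)
x(h) = 4*h² (x(h) = (2*h)*(2*h) = 4*h²)
m(N, S) = 3*N*S (m(N, S) = (3*N)*S = 3*N*S)
m(-16, x(f))/392 = (3*(-16)*(4*(-144)²))/392 = (3*(-16)*(4*20736))*(1/392) = (3*(-16)*82944)*(1/392) = -3981312*1/392 = -497664/49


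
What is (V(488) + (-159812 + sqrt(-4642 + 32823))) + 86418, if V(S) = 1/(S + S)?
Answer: -71632543/976 + sqrt(28181) ≈ -73226.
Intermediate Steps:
V(S) = 1/(2*S)
(V(488) + (-159812 + sqrt(-4642 + 32823))) + 86418 = ((1/2)/488 + (-159812 + sqrt(-4642 + 32823))) + 86418 = ((1/2)*(1/488) + (-159812 + sqrt(28181))) + 86418 = (1/976 + (-159812 + sqrt(28181))) + 86418 = (-155976511/976 + sqrt(28181)) + 86418 = -71632543/976 + sqrt(28181)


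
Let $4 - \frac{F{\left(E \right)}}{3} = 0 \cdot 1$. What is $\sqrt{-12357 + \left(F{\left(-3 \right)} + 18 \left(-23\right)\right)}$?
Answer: $i \sqrt{12759} \approx 112.96 i$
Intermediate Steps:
$F{\left(E \right)} = 12$ ($F{\left(E \right)} = 12 - 3 \cdot 0 \cdot 1 = 12 - 0 = 12 + 0 = 12$)
$\sqrt{-12357 + \left(F{\left(-3 \right)} + 18 \left(-23\right)\right)} = \sqrt{-12357 + \left(12 + 18 \left(-23\right)\right)} = \sqrt{-12357 + \left(12 - 414\right)} = \sqrt{-12357 - 402} = \sqrt{-12759} = i \sqrt{12759}$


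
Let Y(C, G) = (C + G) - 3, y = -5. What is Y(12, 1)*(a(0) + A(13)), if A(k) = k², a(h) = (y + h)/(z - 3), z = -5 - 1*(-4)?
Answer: 3405/2 ≈ 1702.5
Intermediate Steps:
z = -1 (z = -5 + 4 = -1)
a(h) = 5/4 - h/4 (a(h) = (-5 + h)/(-1 - 3) = (-5 + h)/(-4) = (-5 + h)*(-¼) = 5/4 - h/4)
Y(C, G) = -3 + C + G
Y(12, 1)*(a(0) + A(13)) = (-3 + 12 + 1)*((5/4 - ¼*0) + 13²) = 10*((5/4 + 0) + 169) = 10*(5/4 + 169) = 10*(681/4) = 3405/2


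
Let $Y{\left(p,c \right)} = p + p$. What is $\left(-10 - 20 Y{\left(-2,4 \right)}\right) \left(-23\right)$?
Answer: $-1610$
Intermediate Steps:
$Y{\left(p,c \right)} = 2 p$
$\left(-10 - 20 Y{\left(-2,4 \right)}\right) \left(-23\right) = \left(-10 - 20 \cdot 2 \left(-2\right)\right) \left(-23\right) = \left(-10 - -80\right) \left(-23\right) = \left(-10 + 80\right) \left(-23\right) = 70 \left(-23\right) = -1610$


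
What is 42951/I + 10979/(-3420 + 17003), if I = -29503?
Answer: -259489996/400739249 ≈ -0.64753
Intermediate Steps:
42951/I + 10979/(-3420 + 17003) = 42951/(-29503) + 10979/(-3420 + 17003) = 42951*(-1/29503) + 10979/13583 = -42951/29503 + 10979*(1/13583) = -42951/29503 + 10979/13583 = -259489996/400739249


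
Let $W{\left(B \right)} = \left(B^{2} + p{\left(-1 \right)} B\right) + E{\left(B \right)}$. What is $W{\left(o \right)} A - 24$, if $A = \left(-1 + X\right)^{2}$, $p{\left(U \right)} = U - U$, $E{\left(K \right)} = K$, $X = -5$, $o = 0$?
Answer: $-24$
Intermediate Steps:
$p{\left(U \right)} = 0$
$A = 36$ ($A = \left(-1 - 5\right)^{2} = \left(-6\right)^{2} = 36$)
$W{\left(B \right)} = B + B^{2}$ ($W{\left(B \right)} = \left(B^{2} + 0 B\right) + B = \left(B^{2} + 0\right) + B = B^{2} + B = B + B^{2}$)
$W{\left(o \right)} A - 24 = 0 \left(1 + 0\right) 36 - 24 = 0 \cdot 1 \cdot 36 - 24 = 0 \cdot 36 - 24 = 0 - 24 = -24$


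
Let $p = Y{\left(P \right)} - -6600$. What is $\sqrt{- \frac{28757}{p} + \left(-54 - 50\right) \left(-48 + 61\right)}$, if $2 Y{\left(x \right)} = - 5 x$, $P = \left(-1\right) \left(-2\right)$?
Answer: $\frac{i \sqrt{58993574215}}{6595} \approx 36.829 i$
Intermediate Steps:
$P = 2$
$Y{\left(x \right)} = - \frac{5 x}{2}$ ($Y{\left(x \right)} = \frac{\left(-5\right) x}{2} = - \frac{5 x}{2}$)
$p = 6595$ ($p = \left(- \frac{5}{2}\right) 2 - -6600 = -5 + 6600 = 6595$)
$\sqrt{- \frac{28757}{p} + \left(-54 - 50\right) \left(-48 + 61\right)} = \sqrt{- \frac{28757}{6595} + \left(-54 - 50\right) \left(-48 + 61\right)} = \sqrt{\left(-28757\right) \frac{1}{6595} - 1352} = \sqrt{- \frac{28757}{6595} - 1352} = \sqrt{- \frac{8945197}{6595}} = \frac{i \sqrt{58993574215}}{6595}$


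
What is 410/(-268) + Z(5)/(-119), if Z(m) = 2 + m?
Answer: -3619/2278 ≈ -1.5887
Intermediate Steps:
410/(-268) + Z(5)/(-119) = 410/(-268) + (2 + 5)/(-119) = 410*(-1/268) + 7*(-1/119) = -205/134 - 1/17 = -3619/2278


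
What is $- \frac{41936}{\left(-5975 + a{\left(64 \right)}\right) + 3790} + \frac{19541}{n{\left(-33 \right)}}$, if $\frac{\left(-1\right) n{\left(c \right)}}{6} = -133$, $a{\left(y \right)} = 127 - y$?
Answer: $\frac{37465465}{846678} \approx 44.25$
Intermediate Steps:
$n{\left(c \right)} = 798$ ($n{\left(c \right)} = \left(-6\right) \left(-133\right) = 798$)
$- \frac{41936}{\left(-5975 + a{\left(64 \right)}\right) + 3790} + \frac{19541}{n{\left(-33 \right)}} = - \frac{41936}{\left(-5975 + \left(127 - 64\right)\right) + 3790} + \frac{19541}{798} = - \frac{41936}{\left(-5975 + \left(127 - 64\right)\right) + 3790} + 19541 \cdot \frac{1}{798} = - \frac{41936}{\left(-5975 + 63\right) + 3790} + \frac{19541}{798} = - \frac{41936}{-5912 + 3790} + \frac{19541}{798} = - \frac{41936}{-2122} + \frac{19541}{798} = \left(-41936\right) \left(- \frac{1}{2122}\right) + \frac{19541}{798} = \frac{20968}{1061} + \frac{19541}{798} = \frac{37465465}{846678}$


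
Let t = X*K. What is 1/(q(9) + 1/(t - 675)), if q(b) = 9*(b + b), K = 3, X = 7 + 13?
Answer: 615/99629 ≈ 0.0061729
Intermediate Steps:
X = 20
q(b) = 18*b (q(b) = 9*(2*b) = 18*b)
t = 60 (t = 20*3 = 60)
1/(q(9) + 1/(t - 675)) = 1/(18*9 + 1/(60 - 675)) = 1/(162 + 1/(-615)) = 1/(162 - 1/615) = 1/(99629/615) = 615/99629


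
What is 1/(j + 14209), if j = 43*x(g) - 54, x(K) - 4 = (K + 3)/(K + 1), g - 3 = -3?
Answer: 1/14456 ≈ 6.9175e-5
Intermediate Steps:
g = 0 (g = 3 - 3 = 0)
x(K) = 4 + (3 + K)/(1 + K) (x(K) = 4 + (K + 3)/(K + 1) = 4 + (3 + K)/(1 + K))
j = 247 (j = 43*((7 + 5*0)/(1 + 0)) - 54 = 43*((7 + 0)/1) - 54 = 43*(1*7) - 54 = 43*7 - 54 = 301 - 54 = 247)
1/(j + 14209) = 1/(247 + 14209) = 1/14456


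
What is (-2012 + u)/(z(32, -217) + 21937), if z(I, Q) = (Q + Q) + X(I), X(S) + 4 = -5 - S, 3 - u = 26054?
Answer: -4009/3066 ≈ -1.3076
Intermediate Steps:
u = -26051 (u = 3 - 1*26054 = 3 - 26054 = -26051)
X(S) = -9 - S (X(S) = -4 + (-5 - S) = -9 - S)
z(I, Q) = -9 - I + 2*Q (z(I, Q) = (Q + Q) + (-9 - I) = 2*Q + (-9 - I) = -9 - I + 2*Q)
(-2012 + u)/(z(32, -217) + 21937) = (-2012 - 26051)/((-9 - 1*32 + 2*(-217)) + 21937) = -28063/((-9 - 32 - 434) + 21937) = -28063/(-475 + 21937) = -28063/21462 = -28063*1/21462 = -4009/3066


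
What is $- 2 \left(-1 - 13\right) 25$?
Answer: $700$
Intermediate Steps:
$- 2 \left(-1 - 13\right) 25 = \left(-2\right) \left(-14\right) 25 = 28 \cdot 25 = 700$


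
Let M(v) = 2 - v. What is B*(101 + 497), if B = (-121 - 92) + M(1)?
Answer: -126776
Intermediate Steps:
B = -212 (B = (-121 - 92) + (2 - 1*1) = -213 + (2 - 1) = -213 + 1 = -212)
B*(101 + 497) = -212*(101 + 497) = -212*598 = -126776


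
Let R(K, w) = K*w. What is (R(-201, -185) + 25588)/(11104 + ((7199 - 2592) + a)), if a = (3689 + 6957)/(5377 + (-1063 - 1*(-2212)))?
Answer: 204828299/51270316 ≈ 3.9951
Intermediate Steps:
a = 5323/3263 (a = 10646/(5377 + (-1063 + 2212)) = 10646/(5377 + 1149) = 10646/6526 = 10646*(1/6526) = 5323/3263 ≈ 1.6313)
(R(-201, -185) + 25588)/(11104 + ((7199 - 2592) + a)) = (-201*(-185) + 25588)/(11104 + ((7199 - 2592) + 5323/3263)) = (37185 + 25588)/(11104 + (4607 + 5323/3263)) = 62773/(11104 + 15037964/3263) = 62773/(51270316/3263) = 62773*(3263/51270316) = 204828299/51270316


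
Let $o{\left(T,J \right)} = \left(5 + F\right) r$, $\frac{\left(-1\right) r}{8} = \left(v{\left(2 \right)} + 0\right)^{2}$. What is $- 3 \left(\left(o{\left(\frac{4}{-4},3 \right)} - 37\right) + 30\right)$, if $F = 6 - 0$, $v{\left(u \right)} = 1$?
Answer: $285$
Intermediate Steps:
$F = 6$ ($F = 6 + 0 = 6$)
$r = -8$ ($r = - 8 \left(1 + 0\right)^{2} = - 8 \cdot 1^{2} = \left(-8\right) 1 = -8$)
$o{\left(T,J \right)} = -88$ ($o{\left(T,J \right)} = \left(5 + 6\right) \left(-8\right) = 11 \left(-8\right) = -88$)
$- 3 \left(\left(o{\left(\frac{4}{-4},3 \right)} - 37\right) + 30\right) = - 3 \left(\left(-88 - 37\right) + 30\right) = - 3 \left(-125 + 30\right) = \left(-3\right) \left(-95\right) = 285$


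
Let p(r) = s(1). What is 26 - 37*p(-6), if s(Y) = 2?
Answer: -48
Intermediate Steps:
p(r) = 2
26 - 37*p(-6) = 26 - 37*2 = 26 - 74 = -48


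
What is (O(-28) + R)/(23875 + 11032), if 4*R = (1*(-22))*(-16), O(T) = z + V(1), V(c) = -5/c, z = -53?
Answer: 30/34907 ≈ 0.00085943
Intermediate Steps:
O(T) = -58 (O(T) = -53 - 5/1 = -53 - 5*1 = -53 - 5 = -58)
R = 88 (R = ((1*(-22))*(-16))/4 = (-22*(-16))/4 = (¼)*352 = 88)
(O(-28) + R)/(23875 + 11032) = (-58 + 88)/(23875 + 11032) = 30/34907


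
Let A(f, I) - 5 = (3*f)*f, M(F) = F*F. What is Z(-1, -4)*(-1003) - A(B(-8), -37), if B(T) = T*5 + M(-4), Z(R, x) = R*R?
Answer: -2736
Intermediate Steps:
M(F) = F**2
Z(R, x) = R**2
B(T) = 16 + 5*T (B(T) = T*5 + (-4)**2 = 5*T + 16 = 16 + 5*T)
A(f, I) = 5 + 3*f**2 (A(f, I) = 5 + (3*f)*f = 5 + 3*f**2)
Z(-1, -4)*(-1003) - A(B(-8), -37) = (-1)**2*(-1003) - (5 + 3*(16 + 5*(-8))**2) = 1*(-1003) - (5 + 3*(16 - 40)**2) = -1003 - (5 + 3*(-24)**2) = -1003 - (5 + 3*576) = -1003 - (5 + 1728) = -1003 - 1*1733 = -1003 - 1733 = -2736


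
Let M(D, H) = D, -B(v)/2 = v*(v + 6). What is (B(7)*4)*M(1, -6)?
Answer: -728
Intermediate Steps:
B(v) = -2*v*(6 + v) (B(v) = -2*v*(v + 6) = -2*v*(6 + v))
(B(7)*4)*M(1, -6) = (-2*7*(6 + 7)*4)*1 = (-2*7*13*4)*1 = -182*4*1 = -728*1 = -728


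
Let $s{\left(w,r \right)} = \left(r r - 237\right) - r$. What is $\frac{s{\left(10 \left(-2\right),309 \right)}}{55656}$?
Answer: $\frac{31645}{18552} \approx 1.7057$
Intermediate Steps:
$s{\left(w,r \right)} = -237 + r^{2} - r$ ($s{\left(w,r \right)} = \left(r^{2} - 237\right) - r = \left(-237 + r^{2}\right) - r = -237 + r^{2} - r$)
$\frac{s{\left(10 \left(-2\right),309 \right)}}{55656} = \frac{-237 + 309^{2} - 309}{55656} = \left(-237 + 95481 - 309\right) \frac{1}{55656} = 94935 \cdot \frac{1}{55656} = \frac{31645}{18552}$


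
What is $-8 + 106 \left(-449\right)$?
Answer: $-47602$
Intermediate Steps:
$-8 + 106 \left(-449\right) = -8 - 47594 = -47602$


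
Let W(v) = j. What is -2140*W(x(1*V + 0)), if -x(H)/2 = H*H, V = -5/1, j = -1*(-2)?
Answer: -4280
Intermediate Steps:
j = 2
V = -5 (V = -5*1 = -5)
x(H) = -2*H**2 (x(H) = -2*H*H = -2*H**2)
W(v) = 2
-2140*W(x(1*V + 0)) = -2140*2 = -4280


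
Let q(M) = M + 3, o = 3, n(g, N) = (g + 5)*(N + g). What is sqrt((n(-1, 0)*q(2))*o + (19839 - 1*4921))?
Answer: sqrt(14858) ≈ 121.89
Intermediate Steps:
n(g, N) = (5 + g)*(N + g)
q(M) = 3 + M
sqrt((n(-1, 0)*q(2))*o + (19839 - 1*4921)) = sqrt((((-1)**2 + 5*0 + 5*(-1) + 0*(-1))*(3 + 2))*3 + (19839 - 1*4921)) = sqrt(((1 + 0 - 5 + 0)*5)*3 + (19839 - 4921)) = sqrt(-4*5*3 + 14918) = sqrt(-20*3 + 14918) = sqrt(-60 + 14918) = sqrt(14858)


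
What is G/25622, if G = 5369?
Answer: 5369/25622 ≈ 0.20955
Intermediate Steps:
G/25622 = 5369/25622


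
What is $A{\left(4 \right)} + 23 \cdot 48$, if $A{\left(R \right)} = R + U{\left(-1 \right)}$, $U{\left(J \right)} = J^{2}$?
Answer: $1109$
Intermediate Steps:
$A{\left(R \right)} = 1 + R$ ($A{\left(R \right)} = R + \left(-1\right)^{2} = R + 1 = 1 + R$)
$A{\left(4 \right)} + 23 \cdot 48 = \left(1 + 4\right) + 23 \cdot 48 = 5 + 1104 = 1109$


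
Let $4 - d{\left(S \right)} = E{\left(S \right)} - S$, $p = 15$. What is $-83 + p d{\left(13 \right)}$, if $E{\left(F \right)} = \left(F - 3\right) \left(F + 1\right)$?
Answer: $-1928$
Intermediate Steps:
$E{\left(F \right)} = \left(1 + F\right) \left(-3 + F\right)$ ($E{\left(F \right)} = \left(-3 + F\right) \left(1 + F\right) = \left(1 + F\right) \left(-3 + F\right)$)
$d{\left(S \right)} = 7 - S^{2} + 3 S$ ($d{\left(S \right)} = 4 - \left(\left(-3 + S^{2} - 2 S\right) - S\right) = 4 - \left(-3 + S^{2} - 3 S\right) = 4 + \left(3 - S^{2} + 3 S\right) = 7 - S^{2} + 3 S$)
$-83 + p d{\left(13 \right)} = -83 + 15 \left(7 - 13^{2} + 3 \cdot 13\right) = -83 + 15 \left(7 - 169 + 39\right) = -83 + 15 \left(-123\right) = -83 - 1845 = -1928$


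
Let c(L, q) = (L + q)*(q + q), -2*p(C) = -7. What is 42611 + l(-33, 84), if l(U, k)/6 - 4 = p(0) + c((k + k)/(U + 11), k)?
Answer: 1315936/11 ≈ 1.1963e+5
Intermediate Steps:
p(C) = 7/2 (p(C) = -½*(-7) = 7/2)
c(L, q) = 2*q*(L + q) (c(L, q) = (L + q)*(2*q) = 2*q*(L + q))
l(U, k) = 45 + 12*k*(k + 2*k/(11 + U)) (l(U, k) = 24 + 6*(7/2 + 2*k*((k + k)/(U + 11) + k)) = 24 + 6*(7/2 + 2*k*((2*k)/(11 + U) + k)) = 24 + 6*(7/2 + 2*k*(2*k/(11 + U) + k)) = 24 + 6*(7/2 + 2*k*(k + 2*k/(11 + U))) = 24 + (21 + 12*k*(k + 2*k/(11 + U))) = 45 + 12*k*(k + 2*k/(11 + U)))
42611 + l(-33, 84) = 42611 + 3*(165 + 15*(-33) + 4*84²*(13 - 33))/(11 - 33) = 42611 + 3*(165 - 495 + 4*7056*(-20))/(-22) = 42611 + 3*(-1/22)*(165 - 495 - 564480) = 42611 + 3*(-1/22)*(-564810) = 42611 + 847215/11 = 1315936/11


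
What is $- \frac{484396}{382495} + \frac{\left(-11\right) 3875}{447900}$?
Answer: $- \frac{9330592711}{6852780420} \approx -1.3616$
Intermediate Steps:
$- \frac{484396}{382495} + \frac{\left(-11\right) 3875}{447900} = \left(-484396\right) \frac{1}{382495} - \frac{1705}{17916} = - \frac{484396}{382495} - \frac{1705}{17916} = - \frac{9330592711}{6852780420}$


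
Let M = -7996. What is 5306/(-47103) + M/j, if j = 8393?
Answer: -60166978/56476497 ≈ -1.0653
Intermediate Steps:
5306/(-47103) + M/j = 5306/(-47103) - 7996/8393 = 5306*(-1/47103) - 7996*1/8393 = -758/6729 - 7996/8393 = -60166978/56476497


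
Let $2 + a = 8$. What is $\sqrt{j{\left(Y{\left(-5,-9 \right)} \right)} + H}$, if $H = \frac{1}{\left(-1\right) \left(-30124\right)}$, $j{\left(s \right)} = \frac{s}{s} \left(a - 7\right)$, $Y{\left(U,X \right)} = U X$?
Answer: $\frac{3 i \sqrt{25206257}}{15062} \approx 0.99998 i$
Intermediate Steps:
$a = 6$ ($a = -2 + 8 = 6$)
$j{\left(s \right)} = -1$ ($j{\left(s \right)} = \frac{s}{s} \left(6 - 7\right) = 1 \left(-1\right) = -1$)
$H = \frac{1}{30124} \approx 3.3196 \cdot 10^{-5}$
$\sqrt{j{\left(Y{\left(-5,-9 \right)} \right)} + H} = \sqrt{-1 + \frac{1}{30124}} = \sqrt{- \frac{30123}{30124}} = \frac{3 i \sqrt{25206257}}{15062}$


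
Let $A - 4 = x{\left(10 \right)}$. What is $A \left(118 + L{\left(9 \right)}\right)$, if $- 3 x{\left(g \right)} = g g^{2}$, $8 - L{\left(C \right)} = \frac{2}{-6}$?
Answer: $- \frac{374452}{9} \approx -41606.0$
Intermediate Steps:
$L{\left(C \right)} = \frac{25}{3}$ ($L{\left(C \right)} = 8 - \frac{2}{-6} = 8 - 2 \left(- \frac{1}{6}\right) = 8 - - \frac{1}{3} = 8 + \frac{1}{3} = \frac{25}{3}$)
$x{\left(g \right)} = - \frac{g^{3}}{3}$ ($x{\left(g \right)} = - \frac{g g^{2}}{3} = - \frac{g^{3}}{3}$)
$A = - \frac{988}{3}$ ($A = 4 - \frac{10^{3}}{3} = 4 - \frac{1000}{3} = - \frac{988}{3} \approx -329.33$)
$A \left(118 + L{\left(9 \right)}\right) = - \frac{988 \left(118 + \frac{25}{3}\right)}{3} = \left(- \frac{988}{3}\right) \frac{379}{3} = - \frac{374452}{9}$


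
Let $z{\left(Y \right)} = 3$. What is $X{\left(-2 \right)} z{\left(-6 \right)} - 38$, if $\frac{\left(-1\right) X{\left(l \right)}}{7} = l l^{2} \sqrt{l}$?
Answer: $-38 + 168 i \sqrt{2} \approx -38.0 + 237.59 i$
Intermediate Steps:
$X{\left(l \right)} = - 7 l^{\frac{7}{2}}$ ($X{\left(l \right)} = - 7 l l^{2} \sqrt{l} = - 7 l^{3} \sqrt{l} = - 7 l^{\frac{7}{2}}$)
$X{\left(-2 \right)} z{\left(-6 \right)} - 38 = - 7 \left(-2\right)^{\frac{7}{2}} \cdot 3 - 38 = - 7 \left(- 8 i \sqrt{2}\right) 3 - 38 = 56 i \sqrt{2} \cdot 3 - 38 = 168 i \sqrt{2} - 38 = -38 + 168 i \sqrt{2}$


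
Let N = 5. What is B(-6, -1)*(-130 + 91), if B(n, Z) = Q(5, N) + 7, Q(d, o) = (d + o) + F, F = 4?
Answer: -819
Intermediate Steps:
Q(d, o) = 4 + d + o (Q(d, o) = (d + o) + 4 = 4 + d + o)
B(n, Z) = 21 (B(n, Z) = (4 + 5 + 5) + 7 = 14 + 7 = 21)
B(-6, -1)*(-130 + 91) = 21*(-130 + 91) = 21*(-39) = -819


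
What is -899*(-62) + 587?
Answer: 56325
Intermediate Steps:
-899*(-62) + 587 = 55738 + 587 = 56325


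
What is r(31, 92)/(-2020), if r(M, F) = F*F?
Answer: -2116/505 ≈ -4.1901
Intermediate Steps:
r(M, F) = F²
r(31, 92)/(-2020) = 92²/(-2020) = 8464*(-1/2020) = -2116/505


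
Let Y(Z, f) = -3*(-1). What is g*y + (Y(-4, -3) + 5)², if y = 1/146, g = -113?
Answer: 9231/146 ≈ 63.226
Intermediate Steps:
Y(Z, f) = 3
y = 1/146 ≈ 0.0068493
g*y + (Y(-4, -3) + 5)² = -113*1/146 + (3 + 5)² = -113/146 + 8² = -113/146 + 64 = 9231/146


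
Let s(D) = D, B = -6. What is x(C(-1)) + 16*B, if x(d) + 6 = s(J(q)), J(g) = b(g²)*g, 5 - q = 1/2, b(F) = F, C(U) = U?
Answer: -87/8 ≈ -10.875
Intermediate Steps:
q = 9/2 (q = 5 - 1/2 = 5 - 1*½ = 5 - ½ = 9/2 ≈ 4.5000)
J(g) = g³ (J(g) = g²*g = g³)
x(d) = 681/8 (x(d) = -6 + (9/2)³ = -6 + 729/8 = 681/8)
x(C(-1)) + 16*B = 681/8 + 16*(-6) = 681/8 - 96 = -87/8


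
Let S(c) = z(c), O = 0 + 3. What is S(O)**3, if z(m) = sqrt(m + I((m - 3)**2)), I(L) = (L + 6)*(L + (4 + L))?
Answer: 81*sqrt(3) ≈ 140.30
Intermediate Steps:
I(L) = (4 + 2*L)*(6 + L) (I(L) = (6 + L)*(4 + 2*L) = (4 + 2*L)*(6 + L))
z(m) = sqrt(24 + m + 2*(-3 + m)**4 + 16*(-3 + m)**2) (z(m) = sqrt(m + (24 + 2*((m - 3)**2)**2 + 16*(m - 3)**2)) = sqrt(m + (24 + 2*((-3 + m)**2)**2 + 16*(-3 + m)**2)) = sqrt(m + (24 + 2*(-3 + m)**4 + 16*(-3 + m)**2)) = sqrt(24 + m + 2*(-3 + m)**4 + 16*(-3 + m)**2))
O = 3
S(c) = sqrt(24 + c + 2*(-3 + c)**4 + 16*(-3 + c)**2)
S(O)**3 = (sqrt(24 + 3 + 2*(-3 + 3)**4 + 16*(-3 + 3)**2))**3 = (sqrt(24 + 3 + 2*0**4 + 16*0**2))**3 = (sqrt(24 + 3 + 2*0 + 16*0))**3 = (sqrt(24 + 3 + 0 + 0))**3 = (sqrt(27))**3 = (3*sqrt(3))**3 = 81*sqrt(3)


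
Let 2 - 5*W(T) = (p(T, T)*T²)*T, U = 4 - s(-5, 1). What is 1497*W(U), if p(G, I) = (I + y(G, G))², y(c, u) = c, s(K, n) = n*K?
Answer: -353582418/5 ≈ -7.0716e+7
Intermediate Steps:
s(K, n) = K*n
U = 9 (U = 4 - (-5) = 4 - 1*(-5) = 4 + 5 = 9)
p(G, I) = (G + I)² (p(G, I) = (I + G)² = (G + I)²)
W(T) = ⅖ - 4*T⁵/5 (W(T) = ⅖ - (T + T)²*T²*T/5 = ⅖ - (2*T)²*T²*T/5 = ⅖ - (4*T²)*T²*T/5 = ⅖ - 4*T⁴*T/5 = ⅖ - 4*T⁵/5)
1497*W(U) = 1497*(⅖ - ⅘*9⁵) = 1497*(⅖ - ⅘*59049) = 1497*(⅖ - 236196/5) = 1497*(-236194/5) = -353582418/5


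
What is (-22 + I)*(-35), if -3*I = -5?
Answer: 2135/3 ≈ 711.67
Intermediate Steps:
I = 5/3 (I = -1/3*(-5) = 5/3 ≈ 1.6667)
(-22 + I)*(-35) = (-22 + 5/3)*(-35) = -61/3*(-35) = 2135/3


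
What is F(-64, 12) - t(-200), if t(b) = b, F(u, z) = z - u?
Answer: 276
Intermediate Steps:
F(-64, 12) - t(-200) = (12 - 1*(-64)) - 1*(-200) = (12 + 64) + 200 = 76 + 200 = 276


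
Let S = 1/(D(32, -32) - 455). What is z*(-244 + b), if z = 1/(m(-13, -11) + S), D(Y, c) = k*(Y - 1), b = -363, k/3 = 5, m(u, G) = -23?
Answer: 6070/229 ≈ 26.507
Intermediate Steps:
k = 15 (k = 3*5 = 15)
D(Y, c) = -15 + 15*Y (D(Y, c) = 15*(Y - 1) = 15*(-1 + Y) = -15 + 15*Y)
S = 1/10 (S = 1/((-15 + 15*32) - 455) = 1/((-15 + 480) - 455) = 1/(465 - 455) = 1/10 ≈ 0.10000)
z = -10/229 (z = 1/(-23 + 1/10) = 1/(-229/10) = -10/229 ≈ -0.043668)
z*(-244 + b) = -10*(-244 - 363)/229 = -10/229*(-607) = 6070/229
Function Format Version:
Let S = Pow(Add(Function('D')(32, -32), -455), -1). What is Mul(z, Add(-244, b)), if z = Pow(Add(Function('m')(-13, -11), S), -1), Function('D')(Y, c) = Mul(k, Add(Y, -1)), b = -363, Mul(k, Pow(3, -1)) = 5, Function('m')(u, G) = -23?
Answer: Rational(6070, 229) ≈ 26.507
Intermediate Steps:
k = 15 (k = Mul(3, 5) = 15)
Function('D')(Y, c) = Add(-15, Mul(15, Y)) (Function('D')(Y, c) = Mul(15, Add(Y, -1)) = Mul(15, Add(-1, Y)) = Add(-15, Mul(15, Y)))
S = Rational(1, 10) (S = Pow(Add(Add(-15, Mul(15, 32)), -455), -1) = Pow(Add(Add(-15, 480), -455), -1) = Pow(Add(465, -455), -1) = Pow(10, -1) = Rational(1, 10) ≈ 0.10000)
z = Rational(-10, 229) (z = Pow(Add(-23, Rational(1, 10)), -1) = Pow(Rational(-229, 10), -1) = Rational(-10, 229) ≈ -0.043668)
Mul(z, Add(-244, b)) = Mul(Rational(-10, 229), Add(-244, -363)) = Mul(Rational(-10, 229), -607) = Rational(6070, 229)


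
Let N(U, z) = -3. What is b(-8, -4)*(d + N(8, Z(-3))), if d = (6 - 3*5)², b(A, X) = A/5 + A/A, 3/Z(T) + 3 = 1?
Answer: -234/5 ≈ -46.800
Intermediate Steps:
Z(T) = -3/2 (Z(T) = 3/(-3 + 1) = 3/(-2) = 3*(-½) = -3/2)
b(A, X) = 1 + A/5 (b(A, X) = A*(⅕) + 1 = A/5 + 1 = 1 + A/5)
d = 81 (d = (6 - 15)² = (-9)² = 81)
b(-8, -4)*(d + N(8, Z(-3))) = (1 + (⅕)*(-8))*(81 - 3) = (1 - 8/5)*78 = -⅗*78 = -234/5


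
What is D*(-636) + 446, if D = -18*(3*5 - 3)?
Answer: 137822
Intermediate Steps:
D = -216 (D = -18*(15 - 3) = -18*12 = -216)
D*(-636) + 446 = -216*(-636) + 446 = 137376 + 446 = 137822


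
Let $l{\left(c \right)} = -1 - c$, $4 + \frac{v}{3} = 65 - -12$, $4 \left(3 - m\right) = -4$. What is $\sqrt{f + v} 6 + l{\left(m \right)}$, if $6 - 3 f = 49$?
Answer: $-5 + 2 \sqrt{1842} \approx 80.837$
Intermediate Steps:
$m = 4$ ($m = 3 - -1 = 3 + 1 = 4$)
$f = - \frac{43}{3}$ ($f = 2 - \frac{49}{3} = - \frac{43}{3} \approx -14.333$)
$v = 219$ ($v = -12 + 3 \left(65 - -12\right) = -12 + 3 \left(65 + 12\right) = -12 + 3 \cdot 77 = -12 + 231 = 219$)
$\sqrt{f + v} 6 + l{\left(m \right)} = \sqrt{- \frac{43}{3} + 219} \cdot 6 - 5 = \sqrt{\frac{614}{3}} \cdot 6 - 5 = \frac{\sqrt{1842}}{3} \cdot 6 - 5 = 2 \sqrt{1842} - 5 = -5 + 2 \sqrt{1842}$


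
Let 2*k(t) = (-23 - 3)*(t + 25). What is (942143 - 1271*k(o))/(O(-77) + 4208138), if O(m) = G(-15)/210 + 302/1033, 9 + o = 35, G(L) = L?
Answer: 25812008992/60858094951 ≈ 0.42413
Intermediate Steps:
o = 26 (o = -9 + 35 = 26)
k(t) = -325 - 13*t (k(t) = ((-23 - 3)*(t + 25))/2 = (-26*(25 + t))/2 = (-650 - 26*t)/2 = -325 - 13*t)
O(m) = 3195/14462 (O(m) = -15/210 + 302/1033 = -15*1/210 + 302*(1/1033) = -1/14 + 302/1033 = 3195/14462)
(942143 - 1271*k(o))/(O(-77) + 4208138) = (942143 - 1271*(-325 - 13*26))/(3195/14462 + 4208138) = (942143 - 1271*(-325 - 338))/(60858094951/14462) = (942143 - 1271*(-663))*(14462/60858094951) = (942143 + 842673)*(14462/60858094951) = 1784816*(14462/60858094951) = 25812008992/60858094951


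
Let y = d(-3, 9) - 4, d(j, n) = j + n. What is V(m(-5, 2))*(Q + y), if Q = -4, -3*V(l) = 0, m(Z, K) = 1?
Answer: 0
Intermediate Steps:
V(l) = 0 (V(l) = -⅓*0 = 0)
y = 2 (y = (-3 + 9) - 4 = 6 - 4 = 2)
V(m(-5, 2))*(Q + y) = 0*(-4 + 2) = 0*(-2) = 0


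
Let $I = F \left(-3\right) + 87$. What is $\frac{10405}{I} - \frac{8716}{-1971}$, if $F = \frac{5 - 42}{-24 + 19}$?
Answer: $\frac{3902417}{23652} \approx 164.99$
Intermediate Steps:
$F = \frac{37}{5}$ ($F = - \frac{37}{-5} = \left(-37\right) \left(- \frac{1}{5}\right) = \frac{37}{5} \approx 7.4$)
$I = \frac{324}{5}$ ($I = \frac{37}{5} \left(-3\right) + 87 = - \frac{111}{5} + 87 = \frac{324}{5} \approx 64.8$)
$\frac{10405}{I} - \frac{8716}{-1971} = \frac{10405}{\frac{324}{5}} - \frac{8716}{-1971} = 10405 \cdot \frac{5}{324} - - \frac{8716}{1971} = \frac{52025}{324} + \frac{8716}{1971} = \frac{3902417}{23652}$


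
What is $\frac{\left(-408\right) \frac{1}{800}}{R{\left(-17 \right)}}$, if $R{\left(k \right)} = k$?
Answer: $\frac{3}{100} \approx 0.03$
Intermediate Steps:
$\frac{\left(-408\right) \frac{1}{800}}{R{\left(-17 \right)}} = \frac{\left(-408\right) \frac{1}{800}}{-17} = \left(-408\right) \frac{1}{800} \left(- \frac{1}{17}\right) = \left(- \frac{51}{100}\right) \left(- \frac{1}{17}\right) = \frac{3}{100}$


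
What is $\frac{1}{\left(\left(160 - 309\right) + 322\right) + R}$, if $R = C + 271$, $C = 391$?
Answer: $\frac{1}{835} \approx 0.0011976$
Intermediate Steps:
$R = 662$ ($R = 391 + 271 = 662$)
$\frac{1}{\left(\left(160 - 309\right) + 322\right) + R} = \frac{1}{\left(\left(160 - 309\right) + 322\right) + 662} = \frac{1}{\left(-149 + 322\right) + 662} = \frac{1}{173 + 662} = \frac{1}{835}$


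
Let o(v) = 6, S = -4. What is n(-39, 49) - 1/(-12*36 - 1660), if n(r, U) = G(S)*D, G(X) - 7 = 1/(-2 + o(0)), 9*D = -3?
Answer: -3791/1569 ≈ -2.4162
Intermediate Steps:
D = -⅓ (D = (⅑)*(-3) = -⅓ ≈ -0.33333)
G(X) = 29/4 (G(X) = 7 + 1/(-2 + 6) = 7 + 1/4 = 7 + ¼ = 29/4)
n(r, U) = -29/12 (n(r, U) = (29/4)*(-⅓) = -29/12)
n(-39, 49) - 1/(-12*36 - 1660) = -29/12 - 1/(-12*36 - 1660) = -29/12 - 1/(-432 - 1660) = -29/12 - 1/(-2092) = -29/12 - 1*(-1/2092) = -29/12 + 1/2092 = -3791/1569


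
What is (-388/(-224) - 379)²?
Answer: 446350129/3136 ≈ 1.4233e+5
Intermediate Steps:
(-388/(-224) - 379)² = (-388*(-1/224) - 379)² = (97/56 - 379)² = (-21127/56)² = 446350129/3136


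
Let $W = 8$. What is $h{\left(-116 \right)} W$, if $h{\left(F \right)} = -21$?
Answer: $-168$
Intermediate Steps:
$h{\left(-116 \right)} W = \left(-21\right) 8 = -168$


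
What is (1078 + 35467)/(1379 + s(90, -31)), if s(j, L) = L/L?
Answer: 7309/276 ≈ 26.482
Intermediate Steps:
s(j, L) = 1
(1078 + 35467)/(1379 + s(90, -31)) = (1078 + 35467)/(1379 + 1) = 36545/1380 = 36545*(1/1380) = 7309/276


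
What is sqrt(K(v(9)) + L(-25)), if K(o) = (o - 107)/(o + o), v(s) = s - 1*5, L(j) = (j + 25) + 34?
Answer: 13*sqrt(2)/4 ≈ 4.5962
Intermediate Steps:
L(j) = 59 + j (L(j) = (25 + j) + 34 = 59 + j)
v(s) = -5 + s (v(s) = s - 5 = -5 + s)
K(o) = (-107 + o)/(2*o) (K(o) = (-107 + o)/((2*o)) = (-107 + o)*(1/(2*o)) = (-107 + o)/(2*o))
sqrt(K(v(9)) + L(-25)) = sqrt((-107 + (-5 + 9))/(2*(-5 + 9)) + (59 - 25)) = sqrt((1/2)*(-107 + 4)/4 + 34) = sqrt((1/2)*(1/4)*(-103) + 34) = sqrt(-103/8 + 34) = sqrt(169/8) = 13*sqrt(2)/4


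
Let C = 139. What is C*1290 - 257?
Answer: 179053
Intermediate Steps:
C*1290 - 257 = 139*1290 - 257 = 179310 - 257 = 179053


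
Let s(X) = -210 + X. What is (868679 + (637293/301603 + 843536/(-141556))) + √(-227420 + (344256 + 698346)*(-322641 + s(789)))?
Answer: 9271742204067918/10673428567 + 2*I*√83945678186 ≈ 8.6868e+5 + 5.7947e+5*I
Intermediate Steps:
(868679 + (637293/301603 + 843536/(-141556))) + √(-227420 + (344256 + 698346)*(-322641 + s(789))) = (868679 + (637293/301603 + 843536/(-141556))) + √(-227420 + (344256 + 698346)*(-322641 + (-210 + 789))) = (868679 + (637293*(1/301603) + 843536*(-1/141556))) + √(-227420 + 1042602*(-322641 + 579)) = (868679 + (637293/301603 - 210884/35389)) + √(-227420 + 1042602*(-322062)) = (868679 - 41050085075/10673428567) + √(-227420 - 335782485324) = 9271742204067918/10673428567 + √(-335782712744) = 9271742204067918/10673428567 + 2*I*√83945678186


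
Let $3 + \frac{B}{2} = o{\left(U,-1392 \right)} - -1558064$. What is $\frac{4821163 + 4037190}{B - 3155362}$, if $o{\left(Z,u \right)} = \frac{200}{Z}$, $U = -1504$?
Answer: $- \frac{832685182}{3688585} \approx -225.75$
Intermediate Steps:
$B = \frac{292915443}{94}$ ($B = -6 + 2 \left(\frac{200}{-1504} - -1558064\right) = -6 + 2 \left(200 \left(- \frac{1}{1504}\right) + 1558064\right) = -6 + 2 \left(- \frac{25}{188} + 1558064\right) = -6 + 2 \cdot \frac{292916007}{188} = -6 + \frac{292916007}{94} = \frac{292915443}{94} \approx 3.1161 \cdot 10^{6}$)
$\frac{4821163 + 4037190}{B - 3155362} = \frac{4821163 + 4037190}{\frac{292915443}{94} - 3155362} = \frac{8858353}{- \frac{3688585}{94}} = 8858353 \left(- \frac{94}{3688585}\right) = - \frac{832685182}{3688585}$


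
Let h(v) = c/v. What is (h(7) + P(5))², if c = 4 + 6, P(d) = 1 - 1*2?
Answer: 9/49 ≈ 0.18367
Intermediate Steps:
P(d) = -1 (P(d) = 1 - 2 = -1)
c = 10
h(v) = 10/v
(h(7) + P(5))² = (10/7 - 1)² = (3/7)² = 9/49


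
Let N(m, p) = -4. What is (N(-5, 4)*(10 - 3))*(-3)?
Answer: 84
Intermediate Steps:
(N(-5, 4)*(10 - 3))*(-3) = -4*(10 - 3)*(-3) = -4*7*(-3) = -28*(-3) = 84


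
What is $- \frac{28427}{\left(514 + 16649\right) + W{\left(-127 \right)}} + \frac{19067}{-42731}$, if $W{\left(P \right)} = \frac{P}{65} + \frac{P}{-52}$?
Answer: $- \frac{57273185227}{27241055231} \approx -2.1025$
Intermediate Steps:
$W{\left(P \right)} = - \frac{P}{260}$ ($W{\left(P \right)} = P \frac{1}{65} + P \left(- \frac{1}{52}\right) = \frac{P}{65} - \frac{P}{52} = - \frac{P}{260}$)
$- \frac{28427}{\left(514 + 16649\right) + W{\left(-127 \right)}} + \frac{19067}{-42731} = - \frac{28427}{\left(514 + 16649\right) - - \frac{127}{260}} + \frac{19067}{-42731} = - \frac{28427}{17163 + \frac{127}{260}} + 19067 \left(- \frac{1}{42731}\right) = - \frac{28427}{\frac{4462507}{260}} - \frac{19067}{42731} = \left(-28427\right) \frac{260}{4462507} - \frac{19067}{42731} = - \frac{1055860}{637501} - \frac{19067}{42731} = - \frac{57273185227}{27241055231}$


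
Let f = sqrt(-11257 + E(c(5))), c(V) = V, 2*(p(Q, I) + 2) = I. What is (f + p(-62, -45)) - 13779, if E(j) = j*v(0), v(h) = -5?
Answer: -27607/2 + I*sqrt(11282) ≈ -13804.0 + 106.22*I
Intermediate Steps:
p(Q, I) = -2 + I/2
E(j) = -5*j (E(j) = j*(-5) = -5*j)
f = I*sqrt(11282) (f = sqrt(-11257 - 5*5) = sqrt(-11257 - 25) = sqrt(-11282) = I*sqrt(11282) ≈ 106.22*I)
(f + p(-62, -45)) - 13779 = (I*sqrt(11282) + (-2 + (1/2)*(-45))) - 13779 = (I*sqrt(11282) + (-2 - 45/2)) - 13779 = (I*sqrt(11282) - 49/2) - 13779 = (-49/2 + I*sqrt(11282)) - 13779 = -27607/2 + I*sqrt(11282)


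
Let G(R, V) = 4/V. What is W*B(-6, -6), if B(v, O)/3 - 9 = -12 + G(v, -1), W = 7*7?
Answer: -1029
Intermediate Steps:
W = 49
B(v, O) = -21 (B(v, O) = 27 + 3*(-12 + 4/(-1)) = 27 + 3*(-12 + 4*(-1)) = 27 + 3*(-12 - 4) = 27 + 3*(-16) = 27 - 48 = -21)
W*B(-6, -6) = 49*(-21) = -1029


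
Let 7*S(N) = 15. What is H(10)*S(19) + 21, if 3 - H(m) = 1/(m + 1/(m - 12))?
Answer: 3618/133 ≈ 27.203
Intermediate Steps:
S(N) = 15/7 (S(N) = (⅐)*15 = 15/7)
H(m) = 3 - 1/(m + 1/(-12 + m)) (H(m) = 3 - 1/(m + 1/(m - 12)) = 3 - 1/(m + 1/(-12 + m)))
H(10)*S(19) + 21 = ((15 - 37*10 + 3*10²)/(1 + 10² - 12*10))*(15/7) + 21 = ((15 - 370 + 3*100)/(1 + 100 - 120))*(15/7) + 21 = ((15 - 370 + 300)/(-19))*(15/7) + 21 = -1/19*(-55)*(15/7) + 21 = (55/19)*(15/7) + 21 = 825/133 + 21 = 3618/133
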